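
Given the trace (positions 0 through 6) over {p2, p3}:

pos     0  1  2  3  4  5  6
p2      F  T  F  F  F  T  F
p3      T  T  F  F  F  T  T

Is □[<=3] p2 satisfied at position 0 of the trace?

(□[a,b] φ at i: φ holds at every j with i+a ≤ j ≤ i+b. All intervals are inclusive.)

Does not hold

Check p2 at every j in [0,3]:
  j=0: false
  j=1: true
  j=2: false
  j=3: false
Fails at j=0 → formula fails.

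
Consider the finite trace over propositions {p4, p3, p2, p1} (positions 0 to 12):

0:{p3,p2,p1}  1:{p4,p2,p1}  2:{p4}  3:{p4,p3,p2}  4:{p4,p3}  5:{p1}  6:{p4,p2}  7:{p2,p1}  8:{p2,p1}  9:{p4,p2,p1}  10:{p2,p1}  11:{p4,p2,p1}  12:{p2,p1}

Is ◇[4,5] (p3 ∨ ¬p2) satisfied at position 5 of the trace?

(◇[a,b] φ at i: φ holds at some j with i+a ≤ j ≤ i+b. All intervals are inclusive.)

No

Check (p3 ∨ ¬p2) at each j in [9,10]:
  j=9: false
  j=10: false
No position in the window satisfies it → formula fails.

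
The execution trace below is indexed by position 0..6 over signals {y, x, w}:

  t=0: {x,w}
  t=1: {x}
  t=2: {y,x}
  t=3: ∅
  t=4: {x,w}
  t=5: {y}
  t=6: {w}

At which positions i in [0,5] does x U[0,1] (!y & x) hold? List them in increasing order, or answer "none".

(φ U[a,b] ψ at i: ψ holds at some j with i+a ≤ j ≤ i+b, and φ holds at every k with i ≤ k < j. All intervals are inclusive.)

0, 1, 4

Evaluate at each i in [0,5]:
  i=0: ✓ (rhs at j=0)
  i=1: ✓ (rhs at j=1)
  i=2: ✗ (no rhs in [2,3])
  i=3: ✗ (lhs fails at k=3 before rhs at j=4)
  i=4: ✓ (rhs at j=4)
  i=5: ✗ (no rhs in [5,6])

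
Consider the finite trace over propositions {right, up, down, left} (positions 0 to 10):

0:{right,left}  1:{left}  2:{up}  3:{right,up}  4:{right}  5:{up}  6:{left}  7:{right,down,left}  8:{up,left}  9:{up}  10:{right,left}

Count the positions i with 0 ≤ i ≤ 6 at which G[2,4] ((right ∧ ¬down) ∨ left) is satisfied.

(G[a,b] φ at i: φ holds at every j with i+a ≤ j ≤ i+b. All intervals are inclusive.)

Evaluate at each i in [0,6]:
  i=0: ✗ (fails at j=2)
  i=1: ✗ (fails at j=5)
  i=2: ✗ (fails at j=5)
  i=3: ✗ (fails at j=5)
  i=4: ✓ (all of [6,8])
  i=5: ✗ (fails at j=9)
  i=6: ✗ (fails at j=9)
Positions where it holds: {4} → 1.

1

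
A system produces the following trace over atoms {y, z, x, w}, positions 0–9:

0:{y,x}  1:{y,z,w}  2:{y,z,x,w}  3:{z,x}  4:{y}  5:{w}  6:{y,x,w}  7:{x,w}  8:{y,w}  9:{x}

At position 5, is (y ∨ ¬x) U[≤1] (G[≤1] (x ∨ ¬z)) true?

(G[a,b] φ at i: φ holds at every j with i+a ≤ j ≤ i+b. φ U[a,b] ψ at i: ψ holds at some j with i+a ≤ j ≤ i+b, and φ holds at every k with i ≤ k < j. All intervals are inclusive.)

Holds

Need some j in [5,6] with G[≤1] (x ∨ ¬z), and (y ∨ ¬x) at every k in [5,j-1].
  j=5: G[≤1] (x ∨ ¬z) holds; no prefix to check → satisfied.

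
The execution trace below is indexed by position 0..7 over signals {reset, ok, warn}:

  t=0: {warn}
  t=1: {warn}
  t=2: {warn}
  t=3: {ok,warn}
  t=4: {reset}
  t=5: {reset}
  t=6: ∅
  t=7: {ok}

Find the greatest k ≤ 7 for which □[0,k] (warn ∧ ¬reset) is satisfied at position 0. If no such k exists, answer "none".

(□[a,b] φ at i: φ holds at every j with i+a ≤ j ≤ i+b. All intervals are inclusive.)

(warn ∧ ¬reset) must hold from j=0 onward; find where it first fails.
  j=0: holds
  j=1: holds
  j=2: holds
  j=3: holds
  j=4: fails
Holds on [0,3], so largest k = 3.

3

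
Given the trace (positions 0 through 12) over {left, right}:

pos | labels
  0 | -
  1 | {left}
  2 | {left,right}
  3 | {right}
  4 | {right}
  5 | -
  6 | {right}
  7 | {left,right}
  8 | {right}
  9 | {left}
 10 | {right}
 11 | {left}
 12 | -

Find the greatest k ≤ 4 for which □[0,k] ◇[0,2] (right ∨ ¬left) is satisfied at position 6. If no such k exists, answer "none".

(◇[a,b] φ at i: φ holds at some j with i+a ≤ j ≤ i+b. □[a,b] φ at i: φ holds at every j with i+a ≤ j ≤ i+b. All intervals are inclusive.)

◇[0,2] (right ∨ ¬left) must hold from j=6 onward; find where it first fails.
  j=6: holds
  j=7: holds
  j=8: holds
  j=9: holds
  j=10: holds
Holds through j=10; largest k = 4.

4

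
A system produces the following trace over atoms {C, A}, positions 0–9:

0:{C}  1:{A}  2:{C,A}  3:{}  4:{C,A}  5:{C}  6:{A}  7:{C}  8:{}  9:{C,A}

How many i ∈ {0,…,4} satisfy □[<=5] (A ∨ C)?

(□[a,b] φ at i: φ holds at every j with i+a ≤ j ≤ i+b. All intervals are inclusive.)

0

Evaluate at each i in [0,4]:
  i=0: ✗ (fails at j=3)
  i=1: ✗ (fails at j=3)
  i=2: ✗ (fails at j=3)
  i=3: ✗ (fails at j=3)
  i=4: ✗ (fails at j=8)
Positions where it holds: {} → 0.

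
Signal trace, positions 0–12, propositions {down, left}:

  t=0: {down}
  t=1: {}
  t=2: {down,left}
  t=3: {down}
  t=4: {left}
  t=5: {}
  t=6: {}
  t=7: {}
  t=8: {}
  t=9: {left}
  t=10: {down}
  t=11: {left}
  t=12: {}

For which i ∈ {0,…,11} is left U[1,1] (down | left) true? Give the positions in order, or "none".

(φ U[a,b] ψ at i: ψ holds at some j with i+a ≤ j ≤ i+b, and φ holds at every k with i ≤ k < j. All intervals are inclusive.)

2, 9

Evaluate at each i in [0,11]:
  i=0: ✗ (no rhs in [1,1])
  i=1: ✗ (lhs fails at k=1 before rhs at j=2)
  i=2: ✓ (rhs at j=3; lhs holds on [2,2])
  i=3: ✗ (lhs fails at k=3 before rhs at j=4)
  i=4: ✗ (no rhs in [5,5])
  i=5: ✗ (no rhs in [6,6])
  i=6: ✗ (no rhs in [7,7])
  i=7: ✗ (no rhs in [8,8])
  i=8: ✗ (lhs fails at k=8 before rhs at j=9)
  i=9: ✓ (rhs at j=10; lhs holds on [9,9])
  i=10: ✗ (lhs fails at k=10 before rhs at j=11)
  i=11: ✗ (no rhs in [12,12])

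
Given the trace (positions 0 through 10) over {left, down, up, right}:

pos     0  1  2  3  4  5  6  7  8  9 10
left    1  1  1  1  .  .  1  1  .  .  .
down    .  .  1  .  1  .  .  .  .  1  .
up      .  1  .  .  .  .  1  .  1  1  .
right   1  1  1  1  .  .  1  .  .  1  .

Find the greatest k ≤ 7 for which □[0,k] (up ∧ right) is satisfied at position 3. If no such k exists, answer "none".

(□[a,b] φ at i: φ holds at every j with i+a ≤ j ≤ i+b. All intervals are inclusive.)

none

(up ∧ right) must hold from j=3 onward; find where it first fails.
  j=3: fails → no k works.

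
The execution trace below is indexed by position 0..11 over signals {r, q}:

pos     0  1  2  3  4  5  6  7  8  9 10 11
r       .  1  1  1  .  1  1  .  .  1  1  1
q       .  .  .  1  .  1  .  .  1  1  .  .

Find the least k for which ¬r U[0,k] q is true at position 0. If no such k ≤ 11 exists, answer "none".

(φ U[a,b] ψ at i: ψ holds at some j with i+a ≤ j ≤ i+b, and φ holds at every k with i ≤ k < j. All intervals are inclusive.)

none

Need earliest j ≥ 0 with q, and ¬r at every k in [0,j-1].
  j=0: rhs fails.
  j=1: rhs fails.
  j=2: rhs fails.
  j=3: rhs holds but lhs fails at k=1.
  j=4: rhs fails.
  j=5: rhs holds but lhs fails at k=1.
  j=6: rhs fails.
  j=7: rhs fails.
  j=8: rhs holds but lhs fails at k=1.
  j=9: rhs holds but lhs fails at k=1.
  j=10: rhs fails.
  j=11: rhs fails.
No witness within the range → none.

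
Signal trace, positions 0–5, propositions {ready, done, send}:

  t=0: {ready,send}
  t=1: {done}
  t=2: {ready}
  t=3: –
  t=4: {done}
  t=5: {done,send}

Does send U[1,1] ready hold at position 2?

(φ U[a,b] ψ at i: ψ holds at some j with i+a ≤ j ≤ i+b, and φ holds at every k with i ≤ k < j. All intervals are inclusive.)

Need some j in [3,3] with ready, and send at every k in [2,j-1].
  j=3: ready false.
No j in the window works → until fails.

False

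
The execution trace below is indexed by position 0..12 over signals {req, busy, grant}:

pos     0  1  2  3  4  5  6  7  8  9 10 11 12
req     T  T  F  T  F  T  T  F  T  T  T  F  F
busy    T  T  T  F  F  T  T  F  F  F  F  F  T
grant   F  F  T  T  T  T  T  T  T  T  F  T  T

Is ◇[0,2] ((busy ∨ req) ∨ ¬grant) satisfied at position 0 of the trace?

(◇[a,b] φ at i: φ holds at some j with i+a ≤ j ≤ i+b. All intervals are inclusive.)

Check ((busy ∨ req) ∨ ¬grant) at each j in [0,2]:
  j=0: true
  j=1: true
  j=2: true
Found at j=0 → formula holds.

Yes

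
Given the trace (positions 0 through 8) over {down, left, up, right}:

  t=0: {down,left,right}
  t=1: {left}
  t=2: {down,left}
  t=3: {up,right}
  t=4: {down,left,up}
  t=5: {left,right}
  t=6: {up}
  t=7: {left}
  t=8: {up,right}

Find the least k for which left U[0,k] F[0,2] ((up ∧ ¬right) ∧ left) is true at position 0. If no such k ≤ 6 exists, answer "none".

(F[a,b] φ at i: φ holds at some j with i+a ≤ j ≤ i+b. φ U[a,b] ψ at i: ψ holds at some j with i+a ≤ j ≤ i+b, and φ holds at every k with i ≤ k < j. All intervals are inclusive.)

Need earliest j ≥ 0 with F[0,2] ((up ∧ ¬right) ∧ left), and left at every k in [0,j-1].
  j=0: rhs fails.
  j=1: rhs fails.
  j=2: rhs holds; lhs holds on [0,1]. k = 2.

2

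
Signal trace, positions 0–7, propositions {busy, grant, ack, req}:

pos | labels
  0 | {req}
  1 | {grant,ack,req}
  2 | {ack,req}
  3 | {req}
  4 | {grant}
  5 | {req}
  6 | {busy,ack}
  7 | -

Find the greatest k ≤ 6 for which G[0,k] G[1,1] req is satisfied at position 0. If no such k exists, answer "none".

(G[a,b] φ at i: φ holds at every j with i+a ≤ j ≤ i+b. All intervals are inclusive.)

G[1,1] req must hold from j=0 onward; find where it first fails.
  j=0: holds
  j=1: holds
  j=2: holds
  j=3: fails
Holds on [0,2], so largest k = 2.

2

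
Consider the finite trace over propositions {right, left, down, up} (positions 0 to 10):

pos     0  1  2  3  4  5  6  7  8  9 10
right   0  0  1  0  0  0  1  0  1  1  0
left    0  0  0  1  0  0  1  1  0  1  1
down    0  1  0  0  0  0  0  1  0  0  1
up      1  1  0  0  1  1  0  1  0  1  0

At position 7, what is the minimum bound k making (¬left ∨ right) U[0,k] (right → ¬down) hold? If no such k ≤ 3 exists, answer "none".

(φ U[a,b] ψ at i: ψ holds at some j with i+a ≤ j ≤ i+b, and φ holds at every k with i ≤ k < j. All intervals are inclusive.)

0

Need earliest j ≥ 7 with (right → ¬down), and (¬left ∨ right) at every k in [7,j-1].
  j=7: rhs holds (empty prefix). k = 0.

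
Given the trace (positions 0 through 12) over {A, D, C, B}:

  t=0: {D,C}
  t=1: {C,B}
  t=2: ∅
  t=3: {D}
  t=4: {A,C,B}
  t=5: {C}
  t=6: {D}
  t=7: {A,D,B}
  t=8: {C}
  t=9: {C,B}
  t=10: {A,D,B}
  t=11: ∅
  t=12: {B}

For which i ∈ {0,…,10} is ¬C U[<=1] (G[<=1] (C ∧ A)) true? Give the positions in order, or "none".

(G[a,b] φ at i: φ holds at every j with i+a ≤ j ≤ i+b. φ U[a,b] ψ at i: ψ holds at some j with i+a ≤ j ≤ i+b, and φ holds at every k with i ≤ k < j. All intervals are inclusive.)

Evaluate at each i in [0,10]:
  i=0: ✗ (no rhs in [0,1])
  i=1: ✗ (no rhs in [1,2])
  i=2: ✗ (no rhs in [2,3])
  i=3: ✗ (no rhs in [3,4])
  i=4: ✗ (no rhs in [4,5])
  i=5: ✗ (no rhs in [5,6])
  i=6: ✗ (no rhs in [6,7])
  i=7: ✗ (no rhs in [7,8])
  i=8: ✗ (no rhs in [8,9])
  i=9: ✗ (no rhs in [9,10])
  i=10: ✗ (no rhs in [10,11])

none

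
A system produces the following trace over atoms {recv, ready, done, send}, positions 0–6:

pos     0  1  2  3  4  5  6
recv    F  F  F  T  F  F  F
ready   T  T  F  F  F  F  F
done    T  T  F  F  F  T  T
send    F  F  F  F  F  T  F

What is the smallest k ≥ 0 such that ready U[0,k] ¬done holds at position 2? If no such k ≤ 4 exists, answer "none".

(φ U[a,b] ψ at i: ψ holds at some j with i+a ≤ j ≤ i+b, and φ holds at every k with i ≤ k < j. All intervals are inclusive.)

0

Need earliest j ≥ 2 with ¬done, and ready at every k in [2,j-1].
  j=2: rhs holds (empty prefix). k = 0.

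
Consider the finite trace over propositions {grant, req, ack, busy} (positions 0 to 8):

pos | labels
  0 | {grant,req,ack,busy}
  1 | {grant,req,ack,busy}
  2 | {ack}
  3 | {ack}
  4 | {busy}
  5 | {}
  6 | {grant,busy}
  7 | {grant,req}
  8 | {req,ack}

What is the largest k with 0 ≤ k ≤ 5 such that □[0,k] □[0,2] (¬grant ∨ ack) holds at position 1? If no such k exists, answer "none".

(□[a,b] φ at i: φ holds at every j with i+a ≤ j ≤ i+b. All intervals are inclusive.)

□[0,2] (¬grant ∨ ack) must hold from j=1 onward; find where it first fails.
  j=1: holds
  j=2: holds
  j=3: holds
  j=4: fails
Holds on [1,3], so largest k = 2.

2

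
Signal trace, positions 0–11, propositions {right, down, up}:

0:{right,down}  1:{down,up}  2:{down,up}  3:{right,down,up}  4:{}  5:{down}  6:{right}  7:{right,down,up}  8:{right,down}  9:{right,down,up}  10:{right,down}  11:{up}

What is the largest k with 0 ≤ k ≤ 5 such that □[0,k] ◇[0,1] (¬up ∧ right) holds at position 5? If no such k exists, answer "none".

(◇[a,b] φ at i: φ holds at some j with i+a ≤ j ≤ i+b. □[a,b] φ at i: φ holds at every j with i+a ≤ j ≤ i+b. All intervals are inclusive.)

◇[0,1] (¬up ∧ right) must hold from j=5 onward; find where it first fails.
  j=5: holds
  j=6: holds
  j=7: holds
  j=8: holds
  j=9: holds
  j=10: holds
Holds through j=10; largest k = 5.

5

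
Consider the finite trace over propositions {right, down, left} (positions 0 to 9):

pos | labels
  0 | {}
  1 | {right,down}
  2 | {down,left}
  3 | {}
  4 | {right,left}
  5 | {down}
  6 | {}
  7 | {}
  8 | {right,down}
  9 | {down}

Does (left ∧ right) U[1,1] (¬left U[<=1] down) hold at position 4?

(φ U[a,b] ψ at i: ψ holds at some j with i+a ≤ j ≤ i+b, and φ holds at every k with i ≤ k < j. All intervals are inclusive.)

True

Need some j in [5,5] with (¬left U[<=1] down), and (left ∧ right) at every k in [4,j-1].
  j=5: (¬left U[<=1] down) holds; (left ∧ right) holds at every k in [4,4] → satisfied.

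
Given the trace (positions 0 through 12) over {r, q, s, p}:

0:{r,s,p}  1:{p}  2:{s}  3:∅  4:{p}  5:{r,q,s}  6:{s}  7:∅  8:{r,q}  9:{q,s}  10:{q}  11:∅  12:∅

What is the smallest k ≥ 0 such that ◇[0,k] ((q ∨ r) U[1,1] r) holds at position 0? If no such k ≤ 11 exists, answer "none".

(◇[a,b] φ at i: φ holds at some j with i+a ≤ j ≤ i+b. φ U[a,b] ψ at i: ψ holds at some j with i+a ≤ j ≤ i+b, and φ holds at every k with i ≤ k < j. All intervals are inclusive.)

Scan j = 0,1,… for ((q ∨ r) U[1,1] r):
  j=0: fails
  j=1: fails
  j=2: fails
  j=3: fails
  j=4: fails
  j=5: fails
  j=6: fails
  j=7: fails
  j=8: fails
  j=9: fails
  j=10: fails
  j=11: fails
No j in [0,11] satisfies it → none.

none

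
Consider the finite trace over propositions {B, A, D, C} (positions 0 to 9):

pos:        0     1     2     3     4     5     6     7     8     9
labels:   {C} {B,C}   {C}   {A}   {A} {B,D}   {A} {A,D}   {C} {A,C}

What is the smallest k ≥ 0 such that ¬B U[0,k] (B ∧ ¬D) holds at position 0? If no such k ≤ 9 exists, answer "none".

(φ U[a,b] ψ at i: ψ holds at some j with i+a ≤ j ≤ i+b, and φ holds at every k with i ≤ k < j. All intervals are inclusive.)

1

Need earliest j ≥ 0 with (B ∧ ¬D), and ¬B at every k in [0,j-1].
  j=0: rhs fails.
  j=1: rhs holds; lhs holds on [0,0]. k = 1.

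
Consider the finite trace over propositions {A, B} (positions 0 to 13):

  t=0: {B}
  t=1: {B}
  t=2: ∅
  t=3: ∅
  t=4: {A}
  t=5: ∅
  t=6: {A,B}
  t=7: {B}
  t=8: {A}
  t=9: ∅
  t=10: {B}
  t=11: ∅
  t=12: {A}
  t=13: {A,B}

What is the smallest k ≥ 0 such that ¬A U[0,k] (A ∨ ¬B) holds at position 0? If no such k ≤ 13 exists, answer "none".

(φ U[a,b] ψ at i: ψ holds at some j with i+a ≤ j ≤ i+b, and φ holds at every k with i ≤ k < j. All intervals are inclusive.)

Need earliest j ≥ 0 with (A ∨ ¬B), and ¬A at every k in [0,j-1].
  j=0: rhs fails.
  j=1: rhs fails.
  j=2: rhs holds; lhs holds on [0,1]. k = 2.

2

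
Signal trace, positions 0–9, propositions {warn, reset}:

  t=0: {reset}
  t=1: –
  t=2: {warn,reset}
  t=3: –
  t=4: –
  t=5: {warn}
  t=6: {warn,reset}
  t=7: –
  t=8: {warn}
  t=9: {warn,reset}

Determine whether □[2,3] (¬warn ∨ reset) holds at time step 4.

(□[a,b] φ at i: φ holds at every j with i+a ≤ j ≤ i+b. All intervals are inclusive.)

True

Check (¬warn ∨ reset) at every j in [6,7]:
  j=6: true
  j=7: true
All positions satisfy it → formula holds.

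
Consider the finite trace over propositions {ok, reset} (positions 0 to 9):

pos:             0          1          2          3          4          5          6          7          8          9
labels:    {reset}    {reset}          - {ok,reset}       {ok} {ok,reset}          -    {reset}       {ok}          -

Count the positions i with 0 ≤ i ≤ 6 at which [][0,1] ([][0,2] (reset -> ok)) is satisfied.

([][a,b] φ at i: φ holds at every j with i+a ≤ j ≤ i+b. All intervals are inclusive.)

2

Evaluate at each i in [0,6]:
  i=0: ✗ (fails at j=0)
  i=1: ✗ (fails at j=1)
  i=2: ✓ (all of [2,3])
  i=3: ✓ (all of [3,4])
  i=4: ✗ (fails at j=5)
  i=5: ✗ (fails at j=5)
  i=6: ✗ (fails at j=6)
Positions where it holds: {2, 3} → 2.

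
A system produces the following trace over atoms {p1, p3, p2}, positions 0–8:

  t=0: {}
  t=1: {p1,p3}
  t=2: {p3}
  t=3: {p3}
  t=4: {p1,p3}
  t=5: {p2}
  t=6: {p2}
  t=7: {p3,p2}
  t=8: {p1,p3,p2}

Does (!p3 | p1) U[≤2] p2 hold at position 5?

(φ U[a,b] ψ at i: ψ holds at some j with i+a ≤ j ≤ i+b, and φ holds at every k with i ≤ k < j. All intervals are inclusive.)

Holds

Need some j in [5,7] with p2, and (!p3 | p1) at every k in [5,j-1].
  j=5: p2 holds; no prefix to check → satisfied.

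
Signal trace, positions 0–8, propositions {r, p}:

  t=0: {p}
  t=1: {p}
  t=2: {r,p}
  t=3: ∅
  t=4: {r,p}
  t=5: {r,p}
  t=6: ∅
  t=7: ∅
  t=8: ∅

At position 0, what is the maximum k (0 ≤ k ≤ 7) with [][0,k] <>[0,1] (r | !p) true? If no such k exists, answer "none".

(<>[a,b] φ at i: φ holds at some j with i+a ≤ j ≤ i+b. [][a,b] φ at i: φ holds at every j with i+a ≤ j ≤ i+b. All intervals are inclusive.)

none

<>[0,1] (r | !p) must hold from j=0 onward; find where it first fails.
  j=0: fails → no k works.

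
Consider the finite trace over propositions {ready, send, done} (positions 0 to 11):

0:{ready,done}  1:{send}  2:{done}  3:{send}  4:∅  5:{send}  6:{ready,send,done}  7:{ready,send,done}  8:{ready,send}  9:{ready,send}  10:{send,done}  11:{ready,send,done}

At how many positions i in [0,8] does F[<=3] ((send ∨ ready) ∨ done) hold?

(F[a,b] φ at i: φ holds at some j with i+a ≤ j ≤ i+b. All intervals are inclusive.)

9

Evaluate at each i in [0,8]:
  i=0: ✓ (witness j=0)
  i=1: ✓ (witness j=1)
  i=2: ✓ (witness j=2)
  i=3: ✓ (witness j=3)
  i=4: ✓ (witness j=5)
  i=5: ✓ (witness j=5)
  i=6: ✓ (witness j=6)
  i=7: ✓ (witness j=7)
  i=8: ✓ (witness j=8)
Positions where it holds: {0, 1, 2, 3, 4, 5, 6, 7, 8} → 9.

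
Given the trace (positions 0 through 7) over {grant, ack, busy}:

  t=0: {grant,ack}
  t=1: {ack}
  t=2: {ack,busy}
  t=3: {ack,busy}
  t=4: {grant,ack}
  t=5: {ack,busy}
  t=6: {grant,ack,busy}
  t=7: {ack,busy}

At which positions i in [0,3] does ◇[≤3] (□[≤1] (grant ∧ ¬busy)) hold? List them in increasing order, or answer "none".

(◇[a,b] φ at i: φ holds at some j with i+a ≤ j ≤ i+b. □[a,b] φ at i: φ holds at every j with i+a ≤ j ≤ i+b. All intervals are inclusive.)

Evaluate at each i in [0,3]:
  i=0: ✗ (none in [0,3])
  i=1: ✗ (none in [1,4])
  i=2: ✗ (none in [2,5])
  i=3: ✗ (none in [3,6])

none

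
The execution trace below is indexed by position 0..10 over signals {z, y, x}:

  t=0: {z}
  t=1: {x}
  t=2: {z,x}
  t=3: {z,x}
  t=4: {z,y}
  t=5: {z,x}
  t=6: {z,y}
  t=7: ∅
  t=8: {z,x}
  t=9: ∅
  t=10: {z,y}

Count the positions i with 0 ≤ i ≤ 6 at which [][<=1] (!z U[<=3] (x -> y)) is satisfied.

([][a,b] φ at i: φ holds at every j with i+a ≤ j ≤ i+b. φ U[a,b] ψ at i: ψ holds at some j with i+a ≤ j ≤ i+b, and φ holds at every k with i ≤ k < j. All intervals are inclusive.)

Evaluate at each i in [0,6]:
  i=0: ✗ (fails at j=1)
  i=1: ✗ (fails at j=1)
  i=2: ✗ (fails at j=2)
  i=3: ✗ (fails at j=3)
  i=4: ✗ (fails at j=5)
  i=5: ✗ (fails at j=5)
  i=6: ✓ (all of [6,7])
Positions where it holds: {6} → 1.

1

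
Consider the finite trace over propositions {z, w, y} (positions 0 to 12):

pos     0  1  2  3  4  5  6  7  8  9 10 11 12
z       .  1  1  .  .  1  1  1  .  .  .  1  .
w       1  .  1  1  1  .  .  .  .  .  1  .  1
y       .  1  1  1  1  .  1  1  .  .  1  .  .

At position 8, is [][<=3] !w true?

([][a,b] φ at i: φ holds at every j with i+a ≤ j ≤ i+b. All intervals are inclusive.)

No

Check !w at every j in [8,11]:
  j=8: true
  j=9: true
  j=10: false
  j=11: true
Fails at j=10 → formula fails.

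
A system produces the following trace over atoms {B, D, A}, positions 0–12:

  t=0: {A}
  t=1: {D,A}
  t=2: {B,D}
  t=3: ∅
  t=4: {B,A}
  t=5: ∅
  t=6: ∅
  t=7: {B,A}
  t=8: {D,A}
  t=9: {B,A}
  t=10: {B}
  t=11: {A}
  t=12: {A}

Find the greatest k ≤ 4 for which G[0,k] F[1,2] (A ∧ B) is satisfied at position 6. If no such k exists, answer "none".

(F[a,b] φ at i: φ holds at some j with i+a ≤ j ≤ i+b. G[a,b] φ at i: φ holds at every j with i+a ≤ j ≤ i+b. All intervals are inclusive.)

2

F[1,2] (A ∧ B) must hold from j=6 onward; find where it first fails.
  j=6: holds
  j=7: holds
  j=8: holds
  j=9: fails
Holds on [6,8], so largest k = 2.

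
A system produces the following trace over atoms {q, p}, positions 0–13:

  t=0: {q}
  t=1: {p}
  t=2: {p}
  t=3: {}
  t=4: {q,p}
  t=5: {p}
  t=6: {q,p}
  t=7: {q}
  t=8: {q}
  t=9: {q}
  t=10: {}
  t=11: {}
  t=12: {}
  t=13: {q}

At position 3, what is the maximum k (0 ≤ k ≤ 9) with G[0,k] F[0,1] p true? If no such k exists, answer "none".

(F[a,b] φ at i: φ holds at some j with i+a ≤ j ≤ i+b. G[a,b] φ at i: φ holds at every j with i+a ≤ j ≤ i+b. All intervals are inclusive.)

3

F[0,1] p must hold from j=3 onward; find where it first fails.
  j=3: holds
  j=4: holds
  j=5: holds
  j=6: holds
  j=7: fails
Holds on [3,6], so largest k = 3.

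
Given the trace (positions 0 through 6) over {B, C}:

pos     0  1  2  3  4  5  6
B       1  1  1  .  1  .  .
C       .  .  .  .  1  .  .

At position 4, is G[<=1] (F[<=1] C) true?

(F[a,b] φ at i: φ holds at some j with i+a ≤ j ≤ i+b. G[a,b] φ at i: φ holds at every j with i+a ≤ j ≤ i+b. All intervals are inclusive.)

Check F[<=1] C at every j in [4,5]:
  j=4: holds (witness at 4)
  j=5: fails (none in [5,6])
Fails at j=5 → formula fails.

No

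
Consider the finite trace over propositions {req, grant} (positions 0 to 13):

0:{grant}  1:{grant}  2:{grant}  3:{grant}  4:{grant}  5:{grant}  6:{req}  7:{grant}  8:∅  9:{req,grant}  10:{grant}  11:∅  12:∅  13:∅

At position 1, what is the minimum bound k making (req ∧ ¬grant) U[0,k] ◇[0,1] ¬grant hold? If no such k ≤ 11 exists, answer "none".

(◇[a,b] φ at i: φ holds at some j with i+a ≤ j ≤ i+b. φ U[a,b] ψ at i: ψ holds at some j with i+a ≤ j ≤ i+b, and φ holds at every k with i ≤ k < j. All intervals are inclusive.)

Need earliest j ≥ 1 with ◇[0,1] ¬grant, and (req ∧ ¬grant) at every k in [1,j-1].
  j=1: rhs fails.
  j=2: rhs fails.
  j=3: rhs fails.
  j=4: rhs fails.
  j=5: rhs holds but lhs fails at k=1.
  j=6: rhs holds but lhs fails at k=1.
  j=7: rhs holds but lhs fails at k=1.
  j=8: rhs holds but lhs fails at k=1.
  j=9: rhs fails.
  j=10: rhs holds but lhs fails at k=1.
  j=11: rhs holds but lhs fails at k=1.
  j=12: rhs holds but lhs fails at k=1.
No witness within the range → none.

none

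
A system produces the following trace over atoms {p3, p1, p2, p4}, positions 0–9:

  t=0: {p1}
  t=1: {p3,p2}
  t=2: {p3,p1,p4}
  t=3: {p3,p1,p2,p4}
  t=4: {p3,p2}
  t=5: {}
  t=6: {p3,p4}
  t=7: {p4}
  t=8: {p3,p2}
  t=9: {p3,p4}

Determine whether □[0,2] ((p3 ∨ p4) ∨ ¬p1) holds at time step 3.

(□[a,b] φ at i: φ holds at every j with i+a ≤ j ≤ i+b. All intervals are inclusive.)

Check ((p3 ∨ p4) ∨ ¬p1) at every j in [3,5]:
  j=3: true
  j=4: true
  j=5: true
All positions satisfy it → formula holds.

Holds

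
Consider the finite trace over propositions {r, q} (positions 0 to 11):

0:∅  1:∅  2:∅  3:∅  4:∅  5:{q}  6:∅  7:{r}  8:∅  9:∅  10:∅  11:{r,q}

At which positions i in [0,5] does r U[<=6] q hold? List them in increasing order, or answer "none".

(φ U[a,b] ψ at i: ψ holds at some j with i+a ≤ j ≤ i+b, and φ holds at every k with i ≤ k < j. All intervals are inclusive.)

Evaluate at each i in [0,5]:
  i=0: ✗ (lhs fails at k=0 before rhs at j=5)
  i=1: ✗ (lhs fails at k=1 before rhs at j=5)
  i=2: ✗ (lhs fails at k=2 before rhs at j=5)
  i=3: ✗ (lhs fails at k=3 before rhs at j=5)
  i=4: ✗ (lhs fails at k=4 before rhs at j=5)
  i=5: ✓ (rhs at j=5)

5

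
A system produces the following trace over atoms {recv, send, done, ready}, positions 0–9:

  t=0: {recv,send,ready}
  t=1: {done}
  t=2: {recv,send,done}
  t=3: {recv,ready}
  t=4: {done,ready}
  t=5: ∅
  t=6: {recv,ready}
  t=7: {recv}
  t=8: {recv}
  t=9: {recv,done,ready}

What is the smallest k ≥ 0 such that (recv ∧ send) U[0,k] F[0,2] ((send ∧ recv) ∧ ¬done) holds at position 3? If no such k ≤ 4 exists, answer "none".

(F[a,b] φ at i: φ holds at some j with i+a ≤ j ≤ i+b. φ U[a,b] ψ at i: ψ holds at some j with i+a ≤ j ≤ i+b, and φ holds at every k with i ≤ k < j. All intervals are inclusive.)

Need earliest j ≥ 3 with F[0,2] ((send ∧ recv) ∧ ¬done), and (recv ∧ send) at every k in [3,j-1].
  j=3: rhs fails.
  j=4: rhs fails.
  j=5: rhs fails.
  j=6: rhs fails.
  j=7: rhs fails.
No witness within the range → none.

none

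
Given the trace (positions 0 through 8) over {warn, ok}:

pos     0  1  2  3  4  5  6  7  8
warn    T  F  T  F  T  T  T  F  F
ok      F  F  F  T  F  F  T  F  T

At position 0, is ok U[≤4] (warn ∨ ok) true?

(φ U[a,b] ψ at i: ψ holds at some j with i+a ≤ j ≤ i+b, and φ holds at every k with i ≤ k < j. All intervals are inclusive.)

Need some j in [0,4] with (warn ∨ ok), and ok at every k in [0,j-1].
  j=0: (warn ∨ ok) holds; no prefix to check → satisfied.

True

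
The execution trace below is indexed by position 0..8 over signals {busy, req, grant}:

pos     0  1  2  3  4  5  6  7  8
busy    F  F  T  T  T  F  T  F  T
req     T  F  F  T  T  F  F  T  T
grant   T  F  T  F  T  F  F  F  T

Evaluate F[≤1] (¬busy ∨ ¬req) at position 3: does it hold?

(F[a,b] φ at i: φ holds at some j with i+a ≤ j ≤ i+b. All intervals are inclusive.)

No

Check (¬busy ∨ ¬req) at each j in [3,4]:
  j=3: false
  j=4: false
No position in the window satisfies it → formula fails.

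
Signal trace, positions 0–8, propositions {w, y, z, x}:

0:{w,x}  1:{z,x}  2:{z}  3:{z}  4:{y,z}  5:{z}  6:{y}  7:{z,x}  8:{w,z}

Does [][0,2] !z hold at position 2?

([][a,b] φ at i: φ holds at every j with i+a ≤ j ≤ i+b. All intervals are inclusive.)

Check !z at every j in [2,4]:
  j=2: false
  j=3: false
  j=4: false
Fails at j=2 → formula fails.

Does not hold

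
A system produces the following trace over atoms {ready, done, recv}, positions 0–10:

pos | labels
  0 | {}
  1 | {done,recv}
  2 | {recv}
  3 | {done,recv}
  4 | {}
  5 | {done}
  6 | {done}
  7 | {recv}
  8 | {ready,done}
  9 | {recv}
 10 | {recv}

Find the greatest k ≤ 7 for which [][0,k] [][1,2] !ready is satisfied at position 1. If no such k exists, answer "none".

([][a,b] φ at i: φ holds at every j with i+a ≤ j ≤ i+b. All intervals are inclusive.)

4

[][1,2] !ready must hold from j=1 onward; find where it first fails.
  j=1: holds
  j=2: holds
  j=3: holds
  j=4: holds
  j=5: holds
  j=6: fails
Holds on [1,5], so largest k = 4.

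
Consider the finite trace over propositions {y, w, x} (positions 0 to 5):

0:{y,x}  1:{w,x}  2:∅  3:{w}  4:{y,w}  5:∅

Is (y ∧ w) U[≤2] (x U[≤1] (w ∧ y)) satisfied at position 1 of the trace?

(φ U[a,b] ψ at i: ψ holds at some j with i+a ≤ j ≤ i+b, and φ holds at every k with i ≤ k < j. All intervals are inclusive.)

Does not hold

Need some j in [1,3] with (x U[≤1] (w ∧ y)), and (y ∧ w) at every k in [1,j-1].
  j=1: (x U[≤1] (w ∧ y)) — fails.
  j=2: (x U[≤1] (w ∧ y)) — fails.
  j=3: (x U[≤1] (w ∧ y)) — fails.
No j in the window works → until fails.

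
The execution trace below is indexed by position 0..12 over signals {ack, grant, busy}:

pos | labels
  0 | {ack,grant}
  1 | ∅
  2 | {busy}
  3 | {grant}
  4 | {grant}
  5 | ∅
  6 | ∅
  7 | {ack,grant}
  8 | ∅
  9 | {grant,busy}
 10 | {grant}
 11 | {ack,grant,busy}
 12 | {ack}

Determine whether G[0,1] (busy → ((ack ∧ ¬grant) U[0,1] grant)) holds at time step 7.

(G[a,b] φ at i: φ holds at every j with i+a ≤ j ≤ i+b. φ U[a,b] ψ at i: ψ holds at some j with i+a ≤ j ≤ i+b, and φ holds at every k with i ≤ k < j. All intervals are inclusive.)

Check (busy → ((ack ∧ ¬grant) U[0,1] grant)) at every j in [7,8]:
  j=7: antecedent false → ✓
  j=8: antecedent false → ✓
All positions satisfy it → formula holds.

Yes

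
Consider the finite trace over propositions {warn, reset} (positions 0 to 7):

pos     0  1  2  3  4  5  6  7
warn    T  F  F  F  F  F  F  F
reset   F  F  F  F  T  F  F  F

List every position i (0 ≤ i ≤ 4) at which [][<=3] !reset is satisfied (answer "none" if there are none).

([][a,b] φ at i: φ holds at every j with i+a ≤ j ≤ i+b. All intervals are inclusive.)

Evaluate at each i in [0,4]:
  i=0: ✓ (all of [0,3])
  i=1: ✗ (fails at j=4)
  i=2: ✗ (fails at j=4)
  i=3: ✗ (fails at j=4)
  i=4: ✗ (fails at j=4)

0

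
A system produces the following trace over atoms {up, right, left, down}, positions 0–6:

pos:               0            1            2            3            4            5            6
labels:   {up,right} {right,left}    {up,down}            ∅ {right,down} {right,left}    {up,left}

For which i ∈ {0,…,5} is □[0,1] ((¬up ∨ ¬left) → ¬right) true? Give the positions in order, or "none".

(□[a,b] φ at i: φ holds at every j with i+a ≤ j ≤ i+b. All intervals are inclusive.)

Evaluate at each i in [0,5]:
  i=0: ✗ (fails at j=0)
  i=1: ✗ (fails at j=1)
  i=2: ✓ (all of [2,3])
  i=3: ✗ (fails at j=4)
  i=4: ✗ (fails at j=4)
  i=5: ✗ (fails at j=5)

2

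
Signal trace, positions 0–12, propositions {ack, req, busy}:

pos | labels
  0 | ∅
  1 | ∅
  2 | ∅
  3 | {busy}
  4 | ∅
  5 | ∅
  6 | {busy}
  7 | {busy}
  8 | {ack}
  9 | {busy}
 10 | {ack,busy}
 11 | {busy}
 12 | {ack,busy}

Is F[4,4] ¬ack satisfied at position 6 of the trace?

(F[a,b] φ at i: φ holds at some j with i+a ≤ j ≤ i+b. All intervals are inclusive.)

False

Check ¬ack at each j in [10,10]:
  j=10: false
No position in the window satisfies it → formula fails.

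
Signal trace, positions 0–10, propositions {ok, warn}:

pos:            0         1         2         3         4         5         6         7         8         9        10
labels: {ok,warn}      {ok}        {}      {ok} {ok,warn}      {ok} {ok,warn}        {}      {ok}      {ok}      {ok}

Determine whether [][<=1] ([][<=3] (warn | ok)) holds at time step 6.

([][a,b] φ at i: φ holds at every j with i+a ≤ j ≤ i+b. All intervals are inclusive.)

False

Check [][<=3] (warn | ok) at every j in [6,7]:
  j=6: fails at 7
  j=7: fails at 7
Fails at j=6 → formula fails.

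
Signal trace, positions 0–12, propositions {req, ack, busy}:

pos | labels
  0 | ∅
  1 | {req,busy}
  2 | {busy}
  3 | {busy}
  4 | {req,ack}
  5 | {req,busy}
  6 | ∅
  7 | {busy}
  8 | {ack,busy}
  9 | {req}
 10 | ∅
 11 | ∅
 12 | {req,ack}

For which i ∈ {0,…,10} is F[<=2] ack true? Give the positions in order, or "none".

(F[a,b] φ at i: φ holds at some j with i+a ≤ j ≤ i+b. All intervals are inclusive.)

Evaluate at each i in [0,10]:
  i=0: ✗ (none in [0,2])
  i=1: ✗ (none in [1,3])
  i=2: ✓ (witness j=4)
  i=3: ✓ (witness j=4)
  i=4: ✓ (witness j=4)
  i=5: ✗ (none in [5,7])
  i=6: ✓ (witness j=8)
  i=7: ✓ (witness j=8)
  i=8: ✓ (witness j=8)
  i=9: ✗ (none in [9,11])
  i=10: ✓ (witness j=12)

2, 3, 4, 6, 7, 8, 10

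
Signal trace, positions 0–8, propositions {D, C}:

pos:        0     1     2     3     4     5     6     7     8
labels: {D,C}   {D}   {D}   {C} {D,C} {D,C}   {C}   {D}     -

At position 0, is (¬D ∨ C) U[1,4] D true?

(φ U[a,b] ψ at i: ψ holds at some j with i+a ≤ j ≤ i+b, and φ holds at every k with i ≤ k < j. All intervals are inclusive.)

Need some j in [1,4] with D, and (¬D ∨ C) at every k in [0,j-1].
  j=1: D holds; (¬D ∨ C) holds at every k in [0,0] → satisfied.

Holds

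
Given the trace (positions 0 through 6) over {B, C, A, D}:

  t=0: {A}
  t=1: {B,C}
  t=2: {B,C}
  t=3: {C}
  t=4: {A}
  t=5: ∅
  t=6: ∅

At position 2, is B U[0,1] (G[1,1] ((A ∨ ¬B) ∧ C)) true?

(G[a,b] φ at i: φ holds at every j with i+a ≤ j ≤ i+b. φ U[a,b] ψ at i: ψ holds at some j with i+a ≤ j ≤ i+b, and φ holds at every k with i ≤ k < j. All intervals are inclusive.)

Need some j in [2,3] with G[1,1] ((A ∨ ¬B) ∧ C), and B at every k in [2,j-1].
  j=2: G[1,1] ((A ∨ ¬B) ∧ C) holds; no prefix to check → satisfied.

True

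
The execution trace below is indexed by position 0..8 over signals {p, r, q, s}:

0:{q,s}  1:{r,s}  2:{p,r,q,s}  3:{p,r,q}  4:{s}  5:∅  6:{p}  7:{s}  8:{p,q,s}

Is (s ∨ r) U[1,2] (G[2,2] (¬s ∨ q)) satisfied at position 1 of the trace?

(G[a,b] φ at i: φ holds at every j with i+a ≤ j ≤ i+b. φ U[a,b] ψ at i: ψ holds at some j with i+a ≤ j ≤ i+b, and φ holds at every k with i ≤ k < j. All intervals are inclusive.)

True

Need some j in [2,3] with G[2,2] (¬s ∨ q), and (s ∨ r) at every k in [1,j-1].
  j=2: G[2,2] (¬s ∨ q) — fails at 4.
  j=3: G[2,2] (¬s ∨ q) holds; (s ∨ r) holds at every k in [1,2] → satisfied.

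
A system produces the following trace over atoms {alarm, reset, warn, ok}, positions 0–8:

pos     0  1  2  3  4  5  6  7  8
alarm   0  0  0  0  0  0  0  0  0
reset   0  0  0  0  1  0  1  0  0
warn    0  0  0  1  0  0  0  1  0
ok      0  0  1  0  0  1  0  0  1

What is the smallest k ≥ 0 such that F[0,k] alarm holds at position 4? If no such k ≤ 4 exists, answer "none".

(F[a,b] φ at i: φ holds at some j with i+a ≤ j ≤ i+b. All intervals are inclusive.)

none

Scan j = 4,5,… for alarm:
  j=4: fails
  j=5: fails
  j=6: fails
  j=7: fails
  j=8: fails
No j in [4,8] satisfies it → none.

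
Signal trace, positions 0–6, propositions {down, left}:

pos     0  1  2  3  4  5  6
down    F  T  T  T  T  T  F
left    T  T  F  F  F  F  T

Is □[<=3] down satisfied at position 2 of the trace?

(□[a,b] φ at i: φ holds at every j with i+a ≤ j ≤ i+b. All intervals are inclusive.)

Check down at every j in [2,5]:
  j=2: true
  j=3: true
  j=4: true
  j=5: true
All positions satisfy it → formula holds.

Yes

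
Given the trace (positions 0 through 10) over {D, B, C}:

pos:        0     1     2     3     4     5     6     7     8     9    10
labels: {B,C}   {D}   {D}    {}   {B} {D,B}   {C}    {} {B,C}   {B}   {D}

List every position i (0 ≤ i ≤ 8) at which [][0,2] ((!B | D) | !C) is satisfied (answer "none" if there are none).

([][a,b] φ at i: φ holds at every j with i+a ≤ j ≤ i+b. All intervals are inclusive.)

Evaluate at each i in [0,8]:
  i=0: ✗ (fails at j=0)
  i=1: ✓ (all of [1,3])
  i=2: ✓ (all of [2,4])
  i=3: ✓ (all of [3,5])
  i=4: ✓ (all of [4,6])
  i=5: ✓ (all of [5,7])
  i=6: ✗ (fails at j=8)
  i=7: ✗ (fails at j=8)
  i=8: ✗ (fails at j=8)

1, 2, 3, 4, 5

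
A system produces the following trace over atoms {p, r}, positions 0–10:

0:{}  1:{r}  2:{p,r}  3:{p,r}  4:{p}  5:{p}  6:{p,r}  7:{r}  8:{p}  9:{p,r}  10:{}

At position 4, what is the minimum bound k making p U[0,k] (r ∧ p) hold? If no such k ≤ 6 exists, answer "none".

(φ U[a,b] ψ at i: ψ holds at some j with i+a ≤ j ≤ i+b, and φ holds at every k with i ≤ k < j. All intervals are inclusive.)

2

Need earliest j ≥ 4 with (r ∧ p), and p at every k in [4,j-1].
  j=4: rhs fails.
  j=5: rhs fails.
  j=6: rhs holds; lhs holds on [4,5]. k = 2.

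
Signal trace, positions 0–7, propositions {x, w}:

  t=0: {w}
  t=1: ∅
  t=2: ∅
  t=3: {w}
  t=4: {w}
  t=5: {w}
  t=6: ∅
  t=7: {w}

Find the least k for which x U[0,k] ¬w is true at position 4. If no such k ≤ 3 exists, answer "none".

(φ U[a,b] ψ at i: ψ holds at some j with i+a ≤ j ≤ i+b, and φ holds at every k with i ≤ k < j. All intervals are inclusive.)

Need earliest j ≥ 4 with ¬w, and x at every k in [4,j-1].
  j=4: rhs fails.
  j=5: rhs fails.
  j=6: rhs holds but lhs fails at k=4.
  j=7: rhs fails.
No witness within the range → none.

none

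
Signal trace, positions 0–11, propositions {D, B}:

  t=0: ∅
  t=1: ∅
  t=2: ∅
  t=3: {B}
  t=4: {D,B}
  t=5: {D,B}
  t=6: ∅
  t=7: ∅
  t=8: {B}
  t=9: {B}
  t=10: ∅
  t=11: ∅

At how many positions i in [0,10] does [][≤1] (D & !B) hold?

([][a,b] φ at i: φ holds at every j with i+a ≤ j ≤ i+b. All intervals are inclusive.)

Evaluate at each i in [0,10]:
  i=0: ✗ (fails at j=0)
  i=1: ✗ (fails at j=1)
  i=2: ✗ (fails at j=2)
  i=3: ✗ (fails at j=3)
  i=4: ✗ (fails at j=4)
  i=5: ✗ (fails at j=5)
  i=6: ✗ (fails at j=6)
  i=7: ✗ (fails at j=7)
  i=8: ✗ (fails at j=8)
  i=9: ✗ (fails at j=9)
  i=10: ✗ (fails at j=10)
Positions where it holds: {} → 0.

0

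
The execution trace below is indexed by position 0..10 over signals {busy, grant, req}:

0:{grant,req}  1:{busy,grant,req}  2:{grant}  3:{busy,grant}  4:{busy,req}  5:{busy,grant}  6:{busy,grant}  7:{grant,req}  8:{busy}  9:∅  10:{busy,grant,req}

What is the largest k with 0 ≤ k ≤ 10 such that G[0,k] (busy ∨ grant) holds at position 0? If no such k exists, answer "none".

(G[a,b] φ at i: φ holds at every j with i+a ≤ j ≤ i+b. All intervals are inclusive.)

8

(busy ∨ grant) must hold from j=0 onward; find where it first fails.
  j=0: holds
  j=1: holds
  j=2: holds
  j=3: holds
  j=4: holds
  j=5: holds
  j=6: holds
  j=7: holds
  j=8: holds
  j=9: fails
Holds on [0,8], so largest k = 8.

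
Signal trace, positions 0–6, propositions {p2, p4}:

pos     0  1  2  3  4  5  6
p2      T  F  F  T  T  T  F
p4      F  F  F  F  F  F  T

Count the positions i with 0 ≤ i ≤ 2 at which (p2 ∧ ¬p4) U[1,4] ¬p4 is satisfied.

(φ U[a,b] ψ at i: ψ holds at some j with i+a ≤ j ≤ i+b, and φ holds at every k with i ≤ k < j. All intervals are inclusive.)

Evaluate at each i in [0,2]:
  i=0: ✓ (rhs at j=1; lhs holds on [0,0])
  i=1: ✗ (lhs fails at k=1 before rhs at j=2)
  i=2: ✗ (lhs fails at k=2 before rhs at j=3)
Positions where it holds: {0} → 1.

1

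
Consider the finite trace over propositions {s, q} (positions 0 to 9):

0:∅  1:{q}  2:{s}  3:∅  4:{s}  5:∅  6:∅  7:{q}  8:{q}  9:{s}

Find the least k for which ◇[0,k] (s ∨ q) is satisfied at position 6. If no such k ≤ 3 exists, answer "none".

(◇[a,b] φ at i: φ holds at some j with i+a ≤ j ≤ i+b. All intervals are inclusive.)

Scan j = 6,7,… for (s ∨ q):
  j=6: fails
  j=7: holds
First hit at j=7, so smallest k = 7-6 = 1.

1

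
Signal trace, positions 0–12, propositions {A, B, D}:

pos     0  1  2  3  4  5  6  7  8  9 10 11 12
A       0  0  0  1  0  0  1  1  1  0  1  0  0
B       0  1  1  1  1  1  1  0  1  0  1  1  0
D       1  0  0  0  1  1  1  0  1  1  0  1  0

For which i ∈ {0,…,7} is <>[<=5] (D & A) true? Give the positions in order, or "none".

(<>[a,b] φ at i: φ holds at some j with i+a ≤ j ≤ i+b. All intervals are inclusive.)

1, 2, 3, 4, 5, 6, 7

Evaluate at each i in [0,7]:
  i=0: ✗ (none in [0,5])
  i=1: ✓ (witness j=6)
  i=2: ✓ (witness j=6)
  i=3: ✓ (witness j=6)
  i=4: ✓ (witness j=6)
  i=5: ✓ (witness j=6)
  i=6: ✓ (witness j=6)
  i=7: ✓ (witness j=8)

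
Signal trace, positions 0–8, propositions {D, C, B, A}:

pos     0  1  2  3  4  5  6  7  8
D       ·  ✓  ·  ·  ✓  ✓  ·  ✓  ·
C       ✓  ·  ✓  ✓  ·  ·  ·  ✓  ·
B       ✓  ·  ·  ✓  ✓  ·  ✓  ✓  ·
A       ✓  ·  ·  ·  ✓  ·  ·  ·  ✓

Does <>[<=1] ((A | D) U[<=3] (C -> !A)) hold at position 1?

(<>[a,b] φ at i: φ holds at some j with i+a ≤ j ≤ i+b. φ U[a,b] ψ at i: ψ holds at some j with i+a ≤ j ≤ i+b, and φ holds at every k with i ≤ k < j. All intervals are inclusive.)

Check ((A | D) U[<=3] (C -> !A)) at each j in [1,2]:
  j=1: holds
  j=2: holds
Found at j=1 → formula holds.

Holds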